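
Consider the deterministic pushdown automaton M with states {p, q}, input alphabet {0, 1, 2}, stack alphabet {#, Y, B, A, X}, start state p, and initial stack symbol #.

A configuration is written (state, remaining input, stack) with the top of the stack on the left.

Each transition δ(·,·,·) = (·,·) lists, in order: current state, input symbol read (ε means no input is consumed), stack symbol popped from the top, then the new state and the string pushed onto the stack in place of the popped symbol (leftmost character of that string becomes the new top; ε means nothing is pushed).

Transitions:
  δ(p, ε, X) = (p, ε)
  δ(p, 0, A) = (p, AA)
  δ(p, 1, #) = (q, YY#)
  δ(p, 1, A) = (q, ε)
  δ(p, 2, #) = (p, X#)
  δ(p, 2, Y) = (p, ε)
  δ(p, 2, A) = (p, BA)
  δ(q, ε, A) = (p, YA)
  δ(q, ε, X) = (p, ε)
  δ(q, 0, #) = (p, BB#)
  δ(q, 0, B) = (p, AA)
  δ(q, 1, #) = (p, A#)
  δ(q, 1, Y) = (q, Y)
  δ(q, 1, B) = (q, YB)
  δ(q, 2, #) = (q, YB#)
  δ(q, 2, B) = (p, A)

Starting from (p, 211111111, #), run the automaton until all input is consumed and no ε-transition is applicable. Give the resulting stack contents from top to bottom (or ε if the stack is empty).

YY#

(p, 211111111, #)
  read 2, top #: go to p, push X# → (p, 11111111, X#)
  ε-move, top X: go to p, push ε → (p, 11111111, #)
  read 1, top #: go to q, push YY# → (q, 1111111, YY#)
  read 1, top Y: go to q, push Y → (q, 111111, YY#)
  read 1, top Y: go to q, push Y → (q, 11111, YY#)
  read 1, top Y: go to q, push Y → (q, 1111, YY#)
  read 1, top Y: go to q, push Y → (q, 111, YY#)
  read 1, top Y: go to q, push Y → (q, 11, YY#)
  read 1, top Y: go to q, push Y → (q, 1, YY#)
  read 1, top Y: go to q, push Y → (q, ε, YY#)
All input consumed in state q with stack YY#.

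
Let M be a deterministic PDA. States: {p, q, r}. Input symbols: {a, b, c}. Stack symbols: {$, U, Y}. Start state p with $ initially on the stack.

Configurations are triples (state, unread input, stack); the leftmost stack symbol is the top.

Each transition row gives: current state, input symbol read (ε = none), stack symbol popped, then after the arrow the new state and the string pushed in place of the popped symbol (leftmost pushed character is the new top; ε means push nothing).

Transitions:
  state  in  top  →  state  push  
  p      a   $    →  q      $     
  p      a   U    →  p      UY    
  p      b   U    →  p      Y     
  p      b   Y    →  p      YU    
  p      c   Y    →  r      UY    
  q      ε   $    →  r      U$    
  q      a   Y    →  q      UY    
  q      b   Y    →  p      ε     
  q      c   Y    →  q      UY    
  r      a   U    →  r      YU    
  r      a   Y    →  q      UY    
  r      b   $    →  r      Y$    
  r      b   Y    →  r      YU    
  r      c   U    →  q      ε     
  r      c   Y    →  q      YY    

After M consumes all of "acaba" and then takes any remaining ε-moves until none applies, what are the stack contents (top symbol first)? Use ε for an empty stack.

UYUU$

(p, acaba, $)
  read a, top $: go to q, push $ → (q, caba, $)
  ε-move, top $: go to r, push U$ → (r, caba, U$)
  read c, top U: go to q, push ε → (q, aba, $)
  ε-move, top $: go to r, push U$ → (r, aba, U$)
  read a, top U: go to r, push YU → (r, ba, YU$)
  read b, top Y: go to r, push YU → (r, a, YUU$)
  read a, top Y: go to q, push UY → (q, ε, UYUU$)
All input consumed in state q with stack UYUU$.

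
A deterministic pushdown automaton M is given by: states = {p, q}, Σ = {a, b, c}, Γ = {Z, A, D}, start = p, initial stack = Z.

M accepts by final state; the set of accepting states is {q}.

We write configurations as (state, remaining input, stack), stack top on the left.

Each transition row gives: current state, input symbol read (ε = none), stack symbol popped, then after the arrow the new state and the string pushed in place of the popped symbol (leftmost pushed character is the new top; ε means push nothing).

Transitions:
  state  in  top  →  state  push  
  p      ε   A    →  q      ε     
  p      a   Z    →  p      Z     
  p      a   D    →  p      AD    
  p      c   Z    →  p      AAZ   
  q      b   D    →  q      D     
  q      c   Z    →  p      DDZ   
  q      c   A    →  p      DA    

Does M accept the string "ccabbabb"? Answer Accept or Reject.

(p, ccabbabb, Z)
  read c, top Z: go to p, push AAZ → (p, cabbabb, AAZ)
  ε-move, top A: go to q, push ε → (q, cabbabb, AZ)
  read c, top A: go to p, push DA → (p, abbabb, DAZ)
  read a, top D: go to p, push AD → (p, bbabb, ADAZ)
  ε-move, top A: go to q, push ε → (q, bbabb, DAZ)
  read b, top D: go to q, push D → (q, babb, DAZ)
  read b, top D: go to q, push D → (q, abb, DAZ)
No transition applies at (q, abb, DAZ); input not fully consumed.

Reject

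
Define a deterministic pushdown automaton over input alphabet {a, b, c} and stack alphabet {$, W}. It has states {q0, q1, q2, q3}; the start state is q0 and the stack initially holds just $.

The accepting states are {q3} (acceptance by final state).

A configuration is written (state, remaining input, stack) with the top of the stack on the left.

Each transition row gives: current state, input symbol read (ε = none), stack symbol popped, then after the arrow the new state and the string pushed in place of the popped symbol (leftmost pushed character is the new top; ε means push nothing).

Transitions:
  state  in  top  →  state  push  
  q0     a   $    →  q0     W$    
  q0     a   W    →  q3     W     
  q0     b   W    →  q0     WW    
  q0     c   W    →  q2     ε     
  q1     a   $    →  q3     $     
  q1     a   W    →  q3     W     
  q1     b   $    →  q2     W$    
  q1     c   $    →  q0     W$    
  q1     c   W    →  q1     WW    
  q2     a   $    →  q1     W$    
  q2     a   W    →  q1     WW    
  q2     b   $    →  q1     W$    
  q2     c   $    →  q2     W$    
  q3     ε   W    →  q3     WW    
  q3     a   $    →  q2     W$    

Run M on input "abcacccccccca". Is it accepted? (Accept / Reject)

(q0, abcacccccccca, $)
  read a, top $: go to q0, push W$ → (q0, bcacccccccca, W$)
  read b, top W: go to q0, push WW → (q0, cacccccccca, WW$)
  read c, top W: go to q2, push ε → (q2, acccccccca, W$)
  read a, top W: go to q1, push WW → (q1, cccccccca, WW$)
  read c, top W: go to q1, push WW → (q1, ccccccca, WWW$)
  read c, top W: go to q1, push WW → (q1, cccccca, WWWW$)
  read c, top W: go to q1, push WW → (q1, ccccca, WWWWW$)
  read c, top W: go to q1, push WW → (q1, cccca, WWWWWW$)
  read c, top W: go to q1, push WW → (q1, ccca, WWWWWWW$)
  read c, top W: go to q1, push WW → (q1, cca, WWWWWWWW$)
  read c, top W: go to q1, push WW → (q1, ca, WWWWWWWWW$)
  read c, top W: go to q1, push WW → (q1, a, WWWWWWWWWW$)
  read a, top W: go to q3, push W → (q3, ε, WWWWWWWWWW$)
All input consumed; state q3 ∈ F.

Accept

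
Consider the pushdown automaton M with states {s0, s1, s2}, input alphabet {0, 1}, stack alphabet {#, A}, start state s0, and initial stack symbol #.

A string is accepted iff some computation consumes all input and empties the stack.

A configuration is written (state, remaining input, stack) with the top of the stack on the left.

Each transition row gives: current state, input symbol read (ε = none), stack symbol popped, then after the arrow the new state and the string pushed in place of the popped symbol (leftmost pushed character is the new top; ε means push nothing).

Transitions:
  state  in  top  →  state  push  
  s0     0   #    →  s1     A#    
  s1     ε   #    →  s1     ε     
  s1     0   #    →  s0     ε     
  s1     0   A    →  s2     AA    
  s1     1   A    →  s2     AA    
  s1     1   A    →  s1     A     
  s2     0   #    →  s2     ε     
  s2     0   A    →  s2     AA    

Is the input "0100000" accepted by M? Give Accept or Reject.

Reject

No computation consumes all input and empties the stack.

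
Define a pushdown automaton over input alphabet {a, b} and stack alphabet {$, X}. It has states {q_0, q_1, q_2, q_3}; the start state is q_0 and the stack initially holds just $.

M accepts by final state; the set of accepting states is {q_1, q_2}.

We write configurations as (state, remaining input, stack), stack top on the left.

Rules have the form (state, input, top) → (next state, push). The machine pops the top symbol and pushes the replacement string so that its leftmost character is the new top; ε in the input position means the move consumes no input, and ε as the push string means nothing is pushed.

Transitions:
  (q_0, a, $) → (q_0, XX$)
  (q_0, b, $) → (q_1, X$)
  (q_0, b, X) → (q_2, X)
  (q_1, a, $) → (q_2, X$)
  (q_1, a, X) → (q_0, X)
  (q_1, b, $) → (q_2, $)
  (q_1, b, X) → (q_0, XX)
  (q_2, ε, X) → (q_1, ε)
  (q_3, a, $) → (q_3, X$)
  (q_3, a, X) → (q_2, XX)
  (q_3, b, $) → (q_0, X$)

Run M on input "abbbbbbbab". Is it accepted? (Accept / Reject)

Accept

One accepting computation: (q_0, abbbbbbbab, $) ⊢ (q_0, bbbbbbbab, XX$) ⊢ (q_2, bbbbbbab, XX$) ⊢ (q_1, bbbbbbab, X$) ⊢ (q_0, bbbbbab, XX$) ⊢ (q_2, bbbbab, XX$) ⊢ (q_1, bbbbab, X$) ⊢ (q_0, bbbab, XX$) ⊢ (q_2, bbab, XX$) ⊢ (q_1, bbab, X$) ⊢ (q_0, bab, XX$) ⊢ (q_2, ab, XX$) ⊢ (q_1, ab, X$) ⊢ (q_0, b, X$) ⊢ (q_2, ε, X$)
All input consumed and state q_2 ∈ F.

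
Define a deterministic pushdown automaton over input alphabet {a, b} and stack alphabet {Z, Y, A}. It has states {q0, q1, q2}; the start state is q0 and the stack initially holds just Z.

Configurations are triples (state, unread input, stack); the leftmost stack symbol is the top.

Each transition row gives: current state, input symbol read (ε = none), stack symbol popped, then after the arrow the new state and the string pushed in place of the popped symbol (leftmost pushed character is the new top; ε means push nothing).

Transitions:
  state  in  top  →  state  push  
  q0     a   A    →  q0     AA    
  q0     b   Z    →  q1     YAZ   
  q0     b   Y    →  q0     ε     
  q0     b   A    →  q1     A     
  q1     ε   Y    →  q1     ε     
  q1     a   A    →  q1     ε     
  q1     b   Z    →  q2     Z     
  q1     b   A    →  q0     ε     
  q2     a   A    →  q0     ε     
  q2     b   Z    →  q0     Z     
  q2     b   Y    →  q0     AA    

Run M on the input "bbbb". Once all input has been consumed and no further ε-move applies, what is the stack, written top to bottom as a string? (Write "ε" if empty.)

(q0, bbbb, Z) ⊢ (q1, bbb, YAZ) ⊢ (q1, bbb, AZ) ⊢ (q0, bb, Z) ⊢ (q1, b, YAZ) ⊢ (q1, b, AZ) ⊢ (q0, ε, Z)
All input consumed in state q0 with stack Z.

Z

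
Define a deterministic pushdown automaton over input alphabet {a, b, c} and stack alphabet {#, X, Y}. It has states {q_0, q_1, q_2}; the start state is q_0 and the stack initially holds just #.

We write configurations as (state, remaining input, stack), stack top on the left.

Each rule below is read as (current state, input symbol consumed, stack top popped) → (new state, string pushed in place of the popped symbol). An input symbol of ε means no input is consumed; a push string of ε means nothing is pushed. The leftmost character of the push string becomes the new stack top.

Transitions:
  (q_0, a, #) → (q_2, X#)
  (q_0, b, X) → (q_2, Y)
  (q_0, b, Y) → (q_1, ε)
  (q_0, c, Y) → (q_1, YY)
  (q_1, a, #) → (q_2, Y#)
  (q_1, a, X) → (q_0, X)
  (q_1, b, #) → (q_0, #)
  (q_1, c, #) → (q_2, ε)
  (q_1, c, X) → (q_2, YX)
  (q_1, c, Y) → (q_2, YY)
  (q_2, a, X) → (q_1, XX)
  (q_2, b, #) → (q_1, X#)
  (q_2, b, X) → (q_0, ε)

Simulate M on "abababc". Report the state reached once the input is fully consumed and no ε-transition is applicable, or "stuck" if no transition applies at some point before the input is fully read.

stuck

(q_0, abababc, #)
  read a, top #: go to q_2, push X# → (q_2, bababc, X#)
  read b, top X: go to q_0, push ε → (q_0, ababc, #)
  read a, top #: go to q_2, push X# → (q_2, babc, X#)
  read b, top X: go to q_0, push ε → (q_0, abc, #)
  read a, top #: go to q_2, push X# → (q_2, bc, X#)
  read b, top X: go to q_0, push ε → (q_0, c, #)
No transition for (q_0, c, top #); M blocks with input c remaining.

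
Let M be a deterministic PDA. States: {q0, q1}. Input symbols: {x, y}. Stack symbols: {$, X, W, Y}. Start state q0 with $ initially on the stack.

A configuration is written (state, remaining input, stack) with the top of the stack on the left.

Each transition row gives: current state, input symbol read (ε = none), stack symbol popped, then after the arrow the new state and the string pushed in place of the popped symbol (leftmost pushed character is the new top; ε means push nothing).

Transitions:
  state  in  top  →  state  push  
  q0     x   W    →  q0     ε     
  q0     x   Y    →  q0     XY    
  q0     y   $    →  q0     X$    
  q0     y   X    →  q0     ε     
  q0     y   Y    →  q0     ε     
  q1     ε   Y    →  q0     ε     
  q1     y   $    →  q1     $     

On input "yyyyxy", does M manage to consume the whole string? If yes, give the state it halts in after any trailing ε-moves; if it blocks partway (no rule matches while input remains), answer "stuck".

stuck

(q0, yyyyxy, $)
  read y, top $: go to q0, push X$ → (q0, yyyxy, X$)
  read y, top X: go to q0, push ε → (q0, yyxy, $)
  read y, top $: go to q0, push X$ → (q0, yxy, X$)
  read y, top X: go to q0, push ε → (q0, xy, $)
No transition for (q0, x, top $); M blocks with input xy remaining.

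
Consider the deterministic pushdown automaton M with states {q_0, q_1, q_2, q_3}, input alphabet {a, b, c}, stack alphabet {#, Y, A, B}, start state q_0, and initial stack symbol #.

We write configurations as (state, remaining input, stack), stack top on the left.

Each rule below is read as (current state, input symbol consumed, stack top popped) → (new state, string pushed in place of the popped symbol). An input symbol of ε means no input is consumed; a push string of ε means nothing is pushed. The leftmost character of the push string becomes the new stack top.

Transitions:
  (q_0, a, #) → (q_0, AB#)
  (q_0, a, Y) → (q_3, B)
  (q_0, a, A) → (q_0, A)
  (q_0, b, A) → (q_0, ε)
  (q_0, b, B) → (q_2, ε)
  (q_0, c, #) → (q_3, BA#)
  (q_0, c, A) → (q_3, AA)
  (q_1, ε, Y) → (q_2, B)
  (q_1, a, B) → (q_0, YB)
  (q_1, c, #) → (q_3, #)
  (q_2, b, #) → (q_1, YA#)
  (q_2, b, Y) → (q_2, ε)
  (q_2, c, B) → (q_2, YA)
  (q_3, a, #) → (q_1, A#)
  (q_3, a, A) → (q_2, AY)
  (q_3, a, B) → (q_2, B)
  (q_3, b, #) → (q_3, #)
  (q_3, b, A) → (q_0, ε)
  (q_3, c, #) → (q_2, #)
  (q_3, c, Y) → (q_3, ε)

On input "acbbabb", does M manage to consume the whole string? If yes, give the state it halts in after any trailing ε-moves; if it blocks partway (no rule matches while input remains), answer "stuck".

(q_0, acbbabb, #)
  read a, top #: go to q_0, push AB# → (q_0, cbbabb, AB#)
  read c, top A: go to q_3, push AA → (q_3, bbabb, AAB#)
  read b, top A: go to q_0, push ε → (q_0, babb, AB#)
  read b, top A: go to q_0, push ε → (q_0, abb, B#)
No transition for (q_0, a, top B); M blocks with input abb remaining.

stuck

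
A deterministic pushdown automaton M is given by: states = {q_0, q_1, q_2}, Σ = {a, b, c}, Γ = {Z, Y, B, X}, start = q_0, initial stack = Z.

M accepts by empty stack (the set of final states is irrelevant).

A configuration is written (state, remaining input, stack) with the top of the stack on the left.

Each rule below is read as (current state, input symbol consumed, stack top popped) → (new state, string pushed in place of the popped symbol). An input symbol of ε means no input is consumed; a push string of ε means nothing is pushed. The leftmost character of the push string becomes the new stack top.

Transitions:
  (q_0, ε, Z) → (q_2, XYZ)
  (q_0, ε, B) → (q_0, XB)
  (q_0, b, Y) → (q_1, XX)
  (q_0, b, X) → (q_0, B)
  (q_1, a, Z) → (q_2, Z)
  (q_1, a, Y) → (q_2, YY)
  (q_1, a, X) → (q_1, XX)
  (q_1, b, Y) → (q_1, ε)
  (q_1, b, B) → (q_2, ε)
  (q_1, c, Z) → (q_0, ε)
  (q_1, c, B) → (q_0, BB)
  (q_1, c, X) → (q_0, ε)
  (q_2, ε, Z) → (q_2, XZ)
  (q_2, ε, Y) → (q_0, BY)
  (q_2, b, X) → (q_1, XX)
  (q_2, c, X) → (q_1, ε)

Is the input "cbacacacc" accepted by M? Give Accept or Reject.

Accept

(q_0, cbacacacc, Z)
  ε-move, top Z: go to q_2, push XYZ → (q_2, cbacacacc, XYZ)
  read c, top X: go to q_1, push ε → (q_1, bacacacc, YZ)
  read b, top Y: go to q_1, push ε → (q_1, acacacc, Z)
  read a, top Z: go to q_2, push Z → (q_2, cacacc, Z)
  ε-move, top Z: go to q_2, push XZ → (q_2, cacacc, XZ)
  read c, top X: go to q_1, push ε → (q_1, acacc, Z)
  read a, top Z: go to q_2, push Z → (q_2, cacc, Z)
  ε-move, top Z: go to q_2, push XZ → (q_2, cacc, XZ)
  read c, top X: go to q_1, push ε → (q_1, acc, Z)
  read a, top Z: go to q_2, push Z → (q_2, cc, Z)
  ε-move, top Z: go to q_2, push XZ → (q_2, cc, XZ)
  read c, top X: go to q_1, push ε → (q_1, c, Z)
  read c, top Z: go to q_0, push ε → (q_0, ε, ε)
All input consumed and the stack is empty.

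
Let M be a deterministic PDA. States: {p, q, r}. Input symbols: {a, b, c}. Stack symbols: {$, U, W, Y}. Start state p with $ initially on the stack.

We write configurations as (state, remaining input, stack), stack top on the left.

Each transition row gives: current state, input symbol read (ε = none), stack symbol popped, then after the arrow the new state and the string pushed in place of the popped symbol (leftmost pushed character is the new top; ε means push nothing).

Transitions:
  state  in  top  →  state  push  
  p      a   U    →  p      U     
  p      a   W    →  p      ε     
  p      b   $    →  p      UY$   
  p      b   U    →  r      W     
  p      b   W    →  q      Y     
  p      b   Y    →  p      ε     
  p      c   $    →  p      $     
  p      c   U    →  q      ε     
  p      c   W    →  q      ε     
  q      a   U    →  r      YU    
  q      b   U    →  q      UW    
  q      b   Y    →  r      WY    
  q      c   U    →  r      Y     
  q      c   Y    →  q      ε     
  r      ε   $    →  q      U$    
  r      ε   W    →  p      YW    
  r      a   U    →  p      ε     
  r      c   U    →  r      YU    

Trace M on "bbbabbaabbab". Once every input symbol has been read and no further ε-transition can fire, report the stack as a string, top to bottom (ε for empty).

$

(p, bbbabbaabbab, $)
  read b, top $: go to p, push UY$ → (p, bbabbaabbab, UY$)
  read b, top U: go to r, push W → (r, babbaabbab, WY$)
  ε-move, top W: go to p, push YW → (p, babbaabbab, YWY$)
  read b, top Y: go to p, push ε → (p, abbaabbab, WY$)
  read a, top W: go to p, push ε → (p, bbaabbab, Y$)
  read b, top Y: go to p, push ε → (p, baabbab, $)
  read b, top $: go to p, push UY$ → (p, aabbab, UY$)
  read a, top U: go to p, push U → (p, abbab, UY$)
  read a, top U: go to p, push U → (p, bbab, UY$)
  read b, top U: go to r, push W → (r, bab, WY$)
  ε-move, top W: go to p, push YW → (p, bab, YWY$)
  read b, top Y: go to p, push ε → (p, ab, WY$)
  read a, top W: go to p, push ε → (p, b, Y$)
  read b, top Y: go to p, push ε → (p, ε, $)
All input consumed in state p with stack $.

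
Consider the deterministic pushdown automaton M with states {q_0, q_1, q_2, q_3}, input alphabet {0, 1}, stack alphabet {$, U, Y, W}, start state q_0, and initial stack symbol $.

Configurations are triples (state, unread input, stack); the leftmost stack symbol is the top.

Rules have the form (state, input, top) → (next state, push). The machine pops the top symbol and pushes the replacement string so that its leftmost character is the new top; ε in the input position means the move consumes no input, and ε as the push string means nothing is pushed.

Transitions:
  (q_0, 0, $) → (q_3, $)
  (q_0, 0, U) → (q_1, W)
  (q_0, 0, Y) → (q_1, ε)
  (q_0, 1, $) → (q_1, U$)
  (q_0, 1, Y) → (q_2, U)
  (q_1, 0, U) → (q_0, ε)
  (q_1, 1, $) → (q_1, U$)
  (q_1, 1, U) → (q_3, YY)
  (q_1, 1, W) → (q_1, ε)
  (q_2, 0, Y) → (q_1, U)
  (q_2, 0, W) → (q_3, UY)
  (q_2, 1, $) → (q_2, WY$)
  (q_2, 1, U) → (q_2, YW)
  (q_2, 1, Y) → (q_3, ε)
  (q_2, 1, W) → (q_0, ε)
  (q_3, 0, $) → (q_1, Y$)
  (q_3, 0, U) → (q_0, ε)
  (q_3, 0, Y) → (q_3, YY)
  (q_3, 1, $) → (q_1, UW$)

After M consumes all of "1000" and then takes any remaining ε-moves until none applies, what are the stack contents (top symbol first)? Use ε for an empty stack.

Y$

(q_0, 1000, $)
  read 1, top $: go to q_1, push U$ → (q_1, 000, U$)
  read 0, top U: go to q_0, push ε → (q_0, 00, $)
  read 0, top $: go to q_3, push $ → (q_3, 0, $)
  read 0, top $: go to q_1, push Y$ → (q_1, ε, Y$)
All input consumed in state q_1 with stack Y$.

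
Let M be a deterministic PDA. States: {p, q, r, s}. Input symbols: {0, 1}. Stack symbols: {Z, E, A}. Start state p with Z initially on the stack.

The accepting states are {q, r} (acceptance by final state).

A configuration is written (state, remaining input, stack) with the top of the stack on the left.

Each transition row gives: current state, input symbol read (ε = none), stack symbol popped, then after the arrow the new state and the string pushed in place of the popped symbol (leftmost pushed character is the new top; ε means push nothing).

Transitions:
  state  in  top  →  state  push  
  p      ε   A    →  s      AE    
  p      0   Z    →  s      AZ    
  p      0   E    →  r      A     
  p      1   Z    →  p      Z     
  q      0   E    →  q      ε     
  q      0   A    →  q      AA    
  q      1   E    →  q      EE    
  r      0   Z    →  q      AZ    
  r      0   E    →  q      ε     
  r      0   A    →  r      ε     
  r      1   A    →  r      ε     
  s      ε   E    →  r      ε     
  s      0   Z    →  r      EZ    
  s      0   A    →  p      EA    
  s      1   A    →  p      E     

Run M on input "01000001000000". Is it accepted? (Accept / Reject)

(p, 01000001000000, Z)
  read 0, top Z: go to s, push AZ → (s, 1000001000000, AZ)
  read 1, top A: go to p, push E → (p, 000001000000, EZ)
  read 0, top E: go to r, push A → (r, 00001000000, AZ)
  read 0, top A: go to r, push ε → (r, 0001000000, Z)
  read 0, top Z: go to q, push AZ → (q, 001000000, AZ)
  read 0, top A: go to q, push AA → (q, 01000000, AAZ)
  read 0, top A: go to q, push AA → (q, 1000000, AAAZ)
No transition applies at (q, 1000000, AAAZ); input not fully consumed.

Reject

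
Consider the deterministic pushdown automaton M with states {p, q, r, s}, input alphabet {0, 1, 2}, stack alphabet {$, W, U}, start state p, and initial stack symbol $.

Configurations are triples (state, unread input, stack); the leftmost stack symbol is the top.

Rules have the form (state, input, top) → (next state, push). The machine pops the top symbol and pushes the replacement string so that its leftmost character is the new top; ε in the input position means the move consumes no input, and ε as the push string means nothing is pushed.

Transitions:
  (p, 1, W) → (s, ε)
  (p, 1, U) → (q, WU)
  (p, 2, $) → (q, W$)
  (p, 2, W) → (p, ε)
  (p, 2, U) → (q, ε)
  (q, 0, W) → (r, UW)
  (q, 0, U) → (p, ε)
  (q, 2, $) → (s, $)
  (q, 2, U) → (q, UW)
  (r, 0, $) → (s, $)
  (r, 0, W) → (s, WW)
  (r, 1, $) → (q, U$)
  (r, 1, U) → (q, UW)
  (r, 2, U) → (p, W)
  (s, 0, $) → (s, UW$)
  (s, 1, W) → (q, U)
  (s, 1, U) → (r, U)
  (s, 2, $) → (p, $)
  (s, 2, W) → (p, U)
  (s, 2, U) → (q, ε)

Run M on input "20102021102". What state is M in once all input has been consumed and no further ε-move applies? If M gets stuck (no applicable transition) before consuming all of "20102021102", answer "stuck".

(p, 20102021102, $) ⊢ (q, 0102021102, W$) ⊢ (r, 102021102, UW$) ⊢ (q, 02021102, UWW$) ⊢ (p, 2021102, WW$) ⊢ (p, 021102, W$)
No transition for (p, 0, top W); M blocks with input 021102 remaining.

stuck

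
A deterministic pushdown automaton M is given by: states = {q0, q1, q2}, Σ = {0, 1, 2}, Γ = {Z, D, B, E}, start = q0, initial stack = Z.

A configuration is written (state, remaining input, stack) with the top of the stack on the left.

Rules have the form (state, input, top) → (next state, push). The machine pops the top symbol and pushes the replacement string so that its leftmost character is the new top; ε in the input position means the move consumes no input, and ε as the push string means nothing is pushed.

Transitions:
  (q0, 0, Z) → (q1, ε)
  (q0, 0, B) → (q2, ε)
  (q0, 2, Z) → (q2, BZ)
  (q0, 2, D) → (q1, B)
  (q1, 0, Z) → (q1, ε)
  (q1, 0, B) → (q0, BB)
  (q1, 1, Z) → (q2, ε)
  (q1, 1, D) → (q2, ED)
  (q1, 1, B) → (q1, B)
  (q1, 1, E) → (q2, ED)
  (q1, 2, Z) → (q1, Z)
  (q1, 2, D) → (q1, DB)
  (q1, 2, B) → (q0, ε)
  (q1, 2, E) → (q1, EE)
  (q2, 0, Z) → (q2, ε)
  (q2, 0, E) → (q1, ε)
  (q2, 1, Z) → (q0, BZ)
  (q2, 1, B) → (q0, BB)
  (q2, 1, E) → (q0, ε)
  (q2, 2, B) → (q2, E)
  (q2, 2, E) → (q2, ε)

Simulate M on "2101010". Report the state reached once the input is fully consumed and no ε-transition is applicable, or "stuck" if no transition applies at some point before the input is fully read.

q2

(q0, 2101010, Z)
  read 2, top Z: go to q2, push BZ → (q2, 101010, BZ)
  read 1, top B: go to q0, push BB → (q0, 01010, BBZ)
  read 0, top B: go to q2, push ε → (q2, 1010, BZ)
  read 1, top B: go to q0, push BB → (q0, 010, BBZ)
  read 0, top B: go to q2, push ε → (q2, 10, BZ)
  read 1, top B: go to q0, push BB → (q0, 0, BBZ)
  read 0, top B: go to q2, push ε → (q2, ε, BZ)
All input consumed; M is in state q2.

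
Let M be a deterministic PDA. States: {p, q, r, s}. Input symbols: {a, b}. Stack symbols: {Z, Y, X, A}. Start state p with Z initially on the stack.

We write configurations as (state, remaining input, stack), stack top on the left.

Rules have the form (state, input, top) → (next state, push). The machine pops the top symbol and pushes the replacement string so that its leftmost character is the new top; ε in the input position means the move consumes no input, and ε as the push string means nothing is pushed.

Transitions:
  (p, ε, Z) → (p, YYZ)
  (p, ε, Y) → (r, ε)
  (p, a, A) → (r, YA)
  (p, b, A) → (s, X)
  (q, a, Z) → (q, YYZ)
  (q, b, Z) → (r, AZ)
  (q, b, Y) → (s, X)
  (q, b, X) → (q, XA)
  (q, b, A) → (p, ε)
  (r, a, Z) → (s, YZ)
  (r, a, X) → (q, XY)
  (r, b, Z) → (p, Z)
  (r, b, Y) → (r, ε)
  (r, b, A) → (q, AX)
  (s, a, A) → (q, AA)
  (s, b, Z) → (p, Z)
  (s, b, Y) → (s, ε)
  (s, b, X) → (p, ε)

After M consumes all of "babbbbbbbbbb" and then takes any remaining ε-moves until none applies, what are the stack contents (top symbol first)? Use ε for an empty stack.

YZ

(p, babbbbbbbbbb, Z) ⊢ (p, babbbbbbbbbb, YYZ) ⊢ (r, babbbbbbbbbb, YZ) ⊢ (r, abbbbbbbbbb, Z) ⊢ (s, bbbbbbbbbb, YZ) ⊢ (s, bbbbbbbbb, Z) ⊢ (p, bbbbbbbb, Z) ⊢ (p, bbbbbbbb, YYZ) ⊢ (r, bbbbbbbb, YZ) ⊢ (r, bbbbbbb, Z) ⊢ (p, bbbbbb, Z) ⊢ (p, bbbbbb, YYZ) ⊢ (r, bbbbbb, YZ) ⊢ (r, bbbbb, Z) ⊢ (p, bbbb, Z) ⊢ (p, bbbb, YYZ) ⊢ (r, bbbb, YZ) ⊢ (r, bbb, Z) ⊢ (p, bb, Z) ⊢ (p, bb, YYZ) ⊢ (r, bb, YZ) ⊢ (r, b, Z) ⊢ (p, ε, Z) ⊢ (p, ε, YYZ) ⊢ (r, ε, YZ)
All input consumed in state r with stack YZ.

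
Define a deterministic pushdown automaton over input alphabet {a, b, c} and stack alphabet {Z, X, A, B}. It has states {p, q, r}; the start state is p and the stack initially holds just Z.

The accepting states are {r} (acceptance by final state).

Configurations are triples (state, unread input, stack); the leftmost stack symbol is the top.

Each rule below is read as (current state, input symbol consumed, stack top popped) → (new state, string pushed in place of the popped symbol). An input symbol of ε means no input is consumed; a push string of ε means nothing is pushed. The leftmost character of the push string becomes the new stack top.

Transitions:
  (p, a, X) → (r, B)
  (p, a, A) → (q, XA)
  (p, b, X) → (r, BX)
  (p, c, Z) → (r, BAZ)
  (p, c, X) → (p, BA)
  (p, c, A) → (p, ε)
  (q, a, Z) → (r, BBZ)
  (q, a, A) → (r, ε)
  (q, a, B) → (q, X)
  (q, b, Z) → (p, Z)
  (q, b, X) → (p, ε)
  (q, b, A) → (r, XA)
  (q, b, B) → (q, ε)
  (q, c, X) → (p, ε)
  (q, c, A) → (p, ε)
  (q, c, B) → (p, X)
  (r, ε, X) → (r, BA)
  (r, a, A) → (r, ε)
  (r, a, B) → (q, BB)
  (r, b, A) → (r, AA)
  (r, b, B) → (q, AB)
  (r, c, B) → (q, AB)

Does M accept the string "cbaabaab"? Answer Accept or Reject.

(p, cbaabaab, Z) ⊢ (r, baabaab, BAZ) ⊢ (q, aabaab, ABAZ) ⊢ (r, abaab, BAZ) ⊢ (q, baab, BBAZ) ⊢ (q, aab, BAZ) ⊢ (q, ab, XAZ)
No transition applies at (q, ab, XAZ); input not fully consumed.

Reject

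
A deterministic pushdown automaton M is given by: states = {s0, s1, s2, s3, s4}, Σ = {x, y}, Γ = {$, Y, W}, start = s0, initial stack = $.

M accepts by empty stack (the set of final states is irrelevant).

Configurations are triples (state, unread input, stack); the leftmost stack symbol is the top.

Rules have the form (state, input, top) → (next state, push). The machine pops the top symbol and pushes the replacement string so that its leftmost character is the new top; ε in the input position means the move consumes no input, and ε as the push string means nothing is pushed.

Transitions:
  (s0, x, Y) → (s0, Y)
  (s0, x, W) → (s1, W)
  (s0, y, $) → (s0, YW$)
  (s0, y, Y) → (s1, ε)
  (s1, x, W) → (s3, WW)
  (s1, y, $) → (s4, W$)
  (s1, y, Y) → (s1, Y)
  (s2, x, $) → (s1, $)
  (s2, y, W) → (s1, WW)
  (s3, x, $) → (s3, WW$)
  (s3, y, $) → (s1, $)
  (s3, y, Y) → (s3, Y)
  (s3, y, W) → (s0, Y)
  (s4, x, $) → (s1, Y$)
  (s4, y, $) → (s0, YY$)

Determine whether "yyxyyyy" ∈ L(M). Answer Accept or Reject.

Reject

(s0, yyxyyyy, $)
  read y, top $: go to s0, push YW$ → (s0, yxyyyy, YW$)
  read y, top Y: go to s1, push ε → (s1, xyyyy, W$)
  read x, top W: go to s3, push WW → (s3, yyyy, WW$)
  read y, top W: go to s0, push Y → (s0, yyy, YW$)
  read y, top Y: go to s1, push ε → (s1, yy, W$)
No transition applies at (s1, yy, W$); input not fully consumed.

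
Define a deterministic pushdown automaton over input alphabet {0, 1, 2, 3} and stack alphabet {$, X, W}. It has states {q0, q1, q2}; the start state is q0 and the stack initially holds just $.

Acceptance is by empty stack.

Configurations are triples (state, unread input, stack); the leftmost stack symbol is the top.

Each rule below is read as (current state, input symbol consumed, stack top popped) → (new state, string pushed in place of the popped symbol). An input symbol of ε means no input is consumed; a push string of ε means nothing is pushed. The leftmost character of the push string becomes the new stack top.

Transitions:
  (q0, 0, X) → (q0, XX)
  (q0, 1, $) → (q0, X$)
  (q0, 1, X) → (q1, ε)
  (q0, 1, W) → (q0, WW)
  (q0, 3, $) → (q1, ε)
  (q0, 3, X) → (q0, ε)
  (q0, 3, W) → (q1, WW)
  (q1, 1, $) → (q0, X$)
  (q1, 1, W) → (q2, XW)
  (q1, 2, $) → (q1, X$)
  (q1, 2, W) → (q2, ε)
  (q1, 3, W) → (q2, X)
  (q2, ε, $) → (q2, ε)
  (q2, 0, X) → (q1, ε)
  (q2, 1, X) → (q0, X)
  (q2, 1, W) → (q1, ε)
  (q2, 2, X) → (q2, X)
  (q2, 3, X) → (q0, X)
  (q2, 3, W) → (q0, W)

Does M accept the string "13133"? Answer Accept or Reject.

(q0, 13133, $) ⊢ (q0, 3133, X$) ⊢ (q0, 133, $) ⊢ (q0, 33, X$) ⊢ (q0, 3, $) ⊢ (q1, ε, ε)
All input consumed and the stack is empty.

Accept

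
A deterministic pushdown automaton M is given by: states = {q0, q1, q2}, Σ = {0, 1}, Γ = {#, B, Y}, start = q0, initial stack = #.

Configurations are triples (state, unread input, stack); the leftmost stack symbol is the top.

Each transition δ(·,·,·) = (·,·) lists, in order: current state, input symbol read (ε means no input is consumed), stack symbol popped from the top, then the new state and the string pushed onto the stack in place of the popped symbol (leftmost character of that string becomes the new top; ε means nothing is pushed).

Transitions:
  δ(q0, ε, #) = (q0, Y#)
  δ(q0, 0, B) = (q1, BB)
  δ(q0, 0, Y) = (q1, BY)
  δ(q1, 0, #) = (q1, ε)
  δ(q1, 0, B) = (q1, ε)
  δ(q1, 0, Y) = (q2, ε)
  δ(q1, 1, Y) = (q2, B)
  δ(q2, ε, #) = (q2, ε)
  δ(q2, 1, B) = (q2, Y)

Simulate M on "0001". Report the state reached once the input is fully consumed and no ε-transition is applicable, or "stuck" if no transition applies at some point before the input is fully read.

stuck

(q0, 0001, #)
  ε-move, top #: go to q0, push Y# → (q0, 0001, Y#)
  read 0, top Y: go to q1, push BY → (q1, 001, BY#)
  read 0, top B: go to q1, push ε → (q1, 01, Y#)
  read 0, top Y: go to q2, push ε → (q2, 1, #)
  ε-move, top #: go to q2, push ε → (q2, 1, ε)
No transition for (q2, 1, top ε); M blocks with input 1 remaining.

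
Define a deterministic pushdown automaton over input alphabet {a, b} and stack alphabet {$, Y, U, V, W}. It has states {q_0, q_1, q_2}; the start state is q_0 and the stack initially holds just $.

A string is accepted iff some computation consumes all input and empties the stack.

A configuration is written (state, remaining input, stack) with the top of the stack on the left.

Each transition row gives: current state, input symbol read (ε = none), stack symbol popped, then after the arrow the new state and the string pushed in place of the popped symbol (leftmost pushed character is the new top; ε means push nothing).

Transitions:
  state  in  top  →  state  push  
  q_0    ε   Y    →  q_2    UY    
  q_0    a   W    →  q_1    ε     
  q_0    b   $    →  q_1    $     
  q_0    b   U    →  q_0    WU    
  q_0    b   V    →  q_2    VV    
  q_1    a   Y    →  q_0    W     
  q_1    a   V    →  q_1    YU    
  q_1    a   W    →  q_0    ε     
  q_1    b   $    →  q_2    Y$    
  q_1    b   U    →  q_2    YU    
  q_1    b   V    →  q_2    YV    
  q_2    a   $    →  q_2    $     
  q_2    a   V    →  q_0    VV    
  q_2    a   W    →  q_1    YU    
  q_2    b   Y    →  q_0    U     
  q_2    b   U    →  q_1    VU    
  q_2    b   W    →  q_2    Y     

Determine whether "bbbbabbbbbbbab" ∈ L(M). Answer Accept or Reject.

Reject

(q_0, bbbbabbbbbbbab, $)
  read b, top $: go to q_1, push $ → (q_1, bbbabbbbbbbab, $)
  read b, top $: go to q_2, push Y$ → (q_2, bbabbbbbbbab, Y$)
  read b, top Y: go to q_0, push U → (q_0, babbbbbbbab, U$)
  read b, top U: go to q_0, push WU → (q_0, abbbbbbbab, WU$)
  read a, top W: go to q_1, push ε → (q_1, bbbbbbbab, U$)
  read b, top U: go to q_2, push YU → (q_2, bbbbbbab, YU$)
  read b, top Y: go to q_0, push U → (q_0, bbbbbab, UU$)
  read b, top U: go to q_0, push WU → (q_0, bbbbab, WUU$)
No transition applies at (q_0, bbbbab, WUU$); input not fully consumed.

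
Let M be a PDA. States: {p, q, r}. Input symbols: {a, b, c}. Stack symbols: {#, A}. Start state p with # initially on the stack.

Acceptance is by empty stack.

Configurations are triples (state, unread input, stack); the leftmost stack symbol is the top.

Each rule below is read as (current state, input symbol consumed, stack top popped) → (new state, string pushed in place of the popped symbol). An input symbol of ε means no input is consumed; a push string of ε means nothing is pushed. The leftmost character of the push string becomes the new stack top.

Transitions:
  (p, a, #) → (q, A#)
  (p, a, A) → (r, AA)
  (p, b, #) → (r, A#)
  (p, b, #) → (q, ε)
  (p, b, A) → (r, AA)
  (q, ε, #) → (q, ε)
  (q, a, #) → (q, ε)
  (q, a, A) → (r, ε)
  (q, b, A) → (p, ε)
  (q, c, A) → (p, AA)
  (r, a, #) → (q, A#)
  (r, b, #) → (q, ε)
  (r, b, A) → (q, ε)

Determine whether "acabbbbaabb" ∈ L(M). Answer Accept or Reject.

One accepting computation: (p, acabbbbaabb, #) ⊢ (q, cabbbbaabb, A#) ⊢ (p, abbbbaabb, AA#) ⊢ (r, bbbbaabb, AAA#) ⊢ (q, bbbaabb, AA#) ⊢ (p, bbaabb, A#) ⊢ (r, baabb, AA#) ⊢ (q, aabb, A#) ⊢ (r, abb, #) ⊢ (q, bb, A#) ⊢ (p, b, #) ⊢ (q, ε, ε)
All input consumed and the stack is empty.

Accept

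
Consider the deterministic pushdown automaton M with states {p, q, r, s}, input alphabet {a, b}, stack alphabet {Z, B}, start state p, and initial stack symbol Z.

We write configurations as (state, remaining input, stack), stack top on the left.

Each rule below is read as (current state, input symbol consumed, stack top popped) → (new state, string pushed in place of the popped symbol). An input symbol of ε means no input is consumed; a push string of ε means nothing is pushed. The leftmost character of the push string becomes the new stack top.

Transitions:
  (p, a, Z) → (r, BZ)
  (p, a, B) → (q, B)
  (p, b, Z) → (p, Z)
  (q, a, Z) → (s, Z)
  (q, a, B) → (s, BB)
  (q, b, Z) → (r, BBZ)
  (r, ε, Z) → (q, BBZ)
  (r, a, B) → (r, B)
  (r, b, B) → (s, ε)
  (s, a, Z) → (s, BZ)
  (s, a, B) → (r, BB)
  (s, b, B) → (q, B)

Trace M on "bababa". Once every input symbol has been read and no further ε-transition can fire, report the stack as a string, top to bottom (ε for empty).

(p, bababa, Z) ⊢ (p, ababa, Z) ⊢ (r, baba, BZ) ⊢ (s, aba, Z) ⊢ (s, ba, BZ) ⊢ (q, a, BZ) ⊢ (s, ε, BBZ)
All input consumed in state s with stack BBZ.

BBZ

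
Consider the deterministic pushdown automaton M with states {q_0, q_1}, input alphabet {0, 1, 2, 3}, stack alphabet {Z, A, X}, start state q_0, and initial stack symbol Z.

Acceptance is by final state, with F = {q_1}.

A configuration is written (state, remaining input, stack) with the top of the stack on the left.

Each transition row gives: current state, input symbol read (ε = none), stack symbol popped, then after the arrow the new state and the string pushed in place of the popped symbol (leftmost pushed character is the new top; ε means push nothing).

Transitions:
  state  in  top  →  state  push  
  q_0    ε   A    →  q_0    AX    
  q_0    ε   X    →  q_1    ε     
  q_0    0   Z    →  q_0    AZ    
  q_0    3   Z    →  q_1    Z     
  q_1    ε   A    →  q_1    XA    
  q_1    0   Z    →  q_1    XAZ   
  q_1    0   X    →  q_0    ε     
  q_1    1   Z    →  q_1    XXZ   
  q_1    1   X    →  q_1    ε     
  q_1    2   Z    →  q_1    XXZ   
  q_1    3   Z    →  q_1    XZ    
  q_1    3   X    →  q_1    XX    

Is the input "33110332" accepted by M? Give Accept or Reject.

(q_0, 33110332, Z) ⊢ (q_1, 3110332, Z) ⊢ (q_1, 110332, XZ) ⊢ (q_1, 10332, Z) ⊢ (q_1, 0332, XXZ) ⊢ (q_0, 332, XZ) ⊢ (q_1, 332, Z) ⊢ (q_1, 32, XZ) ⊢ (q_1, 2, XXZ)
No transition applies at (q_1, 2, XXZ); input not fully consumed.

Reject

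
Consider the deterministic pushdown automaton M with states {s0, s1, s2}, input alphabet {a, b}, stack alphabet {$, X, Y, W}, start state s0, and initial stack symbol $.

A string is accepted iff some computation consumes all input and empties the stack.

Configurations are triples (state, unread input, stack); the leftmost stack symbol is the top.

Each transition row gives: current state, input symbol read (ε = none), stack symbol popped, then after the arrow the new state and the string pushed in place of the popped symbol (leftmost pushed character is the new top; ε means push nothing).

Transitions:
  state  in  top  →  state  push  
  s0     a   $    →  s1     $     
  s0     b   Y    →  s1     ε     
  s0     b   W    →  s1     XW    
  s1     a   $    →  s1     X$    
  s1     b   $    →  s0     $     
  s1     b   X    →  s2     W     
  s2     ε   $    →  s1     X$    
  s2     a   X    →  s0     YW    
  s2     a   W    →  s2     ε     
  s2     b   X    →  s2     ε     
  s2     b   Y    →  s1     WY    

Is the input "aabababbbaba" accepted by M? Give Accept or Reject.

(s0, aabababbbaba, $)
  read a, top $: go to s1, push $ → (s1, abababbbaba, $)
  read a, top $: go to s1, push X$ → (s1, bababbbaba, X$)
  read b, top X: go to s2, push W → (s2, ababbbaba, W$)
  read a, top W: go to s2, push ε → (s2, babbbaba, $)
  ε-move, top $: go to s1, push X$ → (s1, babbbaba, X$)
  read b, top X: go to s2, push W → (s2, abbbaba, W$)
  read a, top W: go to s2, push ε → (s2, bbbaba, $)
  ε-move, top $: go to s1, push X$ → (s1, bbbaba, X$)
  read b, top X: go to s2, push W → (s2, bbaba, W$)
No transition applies at (s2, bbaba, W$); input not fully consumed.

Reject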